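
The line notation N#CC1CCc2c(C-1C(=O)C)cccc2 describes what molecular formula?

C13H13NO

Heavy atoms from the SMILES: 13 C, 1 N, 1 O.
Implicit hydrogens by atom environment:
  4 × C (aromatic): 1 H each → 4
  2 × C: 2 H each → 4
  2 × C: 1 H each → 2
  2 × C (aromatic): no H
  2 × C: no H
  1 × C: 3 H
  1 × N: no H
  1 × O: no H
  Total hydrogens = 13.
Molecular formula: C13H13NO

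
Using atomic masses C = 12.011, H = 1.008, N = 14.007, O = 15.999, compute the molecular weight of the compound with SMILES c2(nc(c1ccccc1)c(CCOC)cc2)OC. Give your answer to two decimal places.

Molecular formula: C15H17NO2.
M = 15×12.011 + 17×1.008 + 1×14.007 + 2×15.999 = 243.31 g/mol.

243.31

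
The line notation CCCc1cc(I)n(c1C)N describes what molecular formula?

Heavy atoms from the SMILES: 8 C, 1 I, 2 N.
Implicit hydrogens by atom environment:
  3 × C (aromatic): no H
  2 × C: 3 H each → 6
  2 × C: 2 H each → 4
  1 × C (aromatic): 1 H
  1 × I: no H
  1 × N: 2 H
  1 × N (aromatic): no H
  Total hydrogens = 13.
Molecular formula: C8H13IN2

C8H13IN2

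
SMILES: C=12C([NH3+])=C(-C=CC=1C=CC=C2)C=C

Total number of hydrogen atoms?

Hydrogens are implicit in SMILES; fill each atom to its normal valence:
  6 × C (aromatic): 1 H each → 6
  4 × C (aromatic): no H
  1 × C: 2 H
  1 × C: 1 H
  1 × N (charge +1): 3 H
  Total hydrogens = 12.

12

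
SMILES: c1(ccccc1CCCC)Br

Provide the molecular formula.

Heavy atoms from the SMILES: 1 Br, 10 C.
Implicit hydrogens by atom environment:
  4 × C (aromatic): 1 H each → 4
  3 × C: 2 H each → 6
  2 × C (aromatic): no H
  1 × Br: no H
  1 × C: 3 H
  Total hydrogens = 13.
Molecular formula: C10H13Br

C10H13Br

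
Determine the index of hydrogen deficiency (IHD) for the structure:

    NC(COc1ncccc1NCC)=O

Molecular formula from the SMILES: C9H13N3O2.
DoU = (2C + 2 + N − H − X)/2 = (2·9 + 2 + 3 − 13 − 0)/2 = 10/2 = 5.
(Structurally: 1 ring(s) + 4 π bond(s) = 5.)

5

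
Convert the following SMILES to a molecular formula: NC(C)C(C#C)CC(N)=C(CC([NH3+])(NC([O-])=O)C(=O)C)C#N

C14H21N5O3

Heavy atoms from the SMILES: 14 C, 5 N, 3 O.
Implicit hydrogens by atom environment:
  7 × C: no H
  3 × C: 1 H each → 3
  2 × C: 3 H each → 6
  2 × C: 2 H each → 4
  2 × N: 2 H each → 4
  2 × O: no H
  1 × N (charge +1): 3 H
  1 × N: 1 H
  1 × N: no H
  1 × O (charge -1): no H
  Total hydrogens = 21.
Molecular formula: C14H21N5O3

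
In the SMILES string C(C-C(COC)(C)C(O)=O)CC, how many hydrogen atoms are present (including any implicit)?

Hydrogens are implicit in SMILES; fill each atom to its normal valence:
  4 × C: 2 H each → 8
  3 × C: 3 H each → 9
  2 × C: no H
  2 × O: no H
  1 × O: 1 H
  Total hydrogens = 18.

18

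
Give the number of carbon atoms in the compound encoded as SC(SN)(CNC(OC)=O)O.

4

The symbol for carbon appears 4 times in the SMILES.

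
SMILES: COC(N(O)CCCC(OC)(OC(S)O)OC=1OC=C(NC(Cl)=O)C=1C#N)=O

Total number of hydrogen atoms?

Hydrogens are implicit in SMILES; fill each atom to its normal valence:
  6 × O: no H
  4 × C: no H
  3 × C: 2 H each → 6
  3 × C (aromatic): no H
  2 × C: 3 H each → 6
  2 × N: no H
  2 × O: 1 H each → 2
  1 × C (aromatic): 1 H
  1 × C: 1 H
  1 × Cl: no H
  1 × N: 1 H
  1 × O (aromatic): no H
  1 × S: 1 H
  Total hydrogens = 18.

18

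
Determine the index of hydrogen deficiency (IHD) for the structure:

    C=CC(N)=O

2

Molecular formula from the SMILES: C3H5NO.
DoU = (2C + 2 + N − H − X)/2 = (2·3 + 2 + 1 − 5 − 0)/2 = 4/2 = 2.
(Structurally: 0 ring(s) + 2 π bond(s) = 2.)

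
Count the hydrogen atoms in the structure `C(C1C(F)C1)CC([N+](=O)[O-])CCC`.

16

Hydrogens are implicit in SMILES; fill each atom to its normal valence:
  5 × C: 2 H each → 10
  3 × C: 1 H each → 3
  1 × C: 3 H
  1 × F: no H
  1 × N (charge +1): no H
  1 × O: no H
  1 × O (charge -1): no H
  Total hydrogens = 16.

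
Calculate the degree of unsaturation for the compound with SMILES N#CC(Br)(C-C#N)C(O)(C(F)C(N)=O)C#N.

7

Molecular formula from the SMILES: C8H6BrFN4O2.
DoU = (2C + 2 + N − H − X)/2 = (2·8 + 2 + 4 − 6 − 2)/2 = 14/2 = 7.
(Structurally: 0 ring(s) + 7 π bond(s) = 7.)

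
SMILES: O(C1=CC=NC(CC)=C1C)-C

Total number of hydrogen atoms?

Hydrogens are implicit in SMILES; fill each atom to its normal valence:
  3 × C: 3 H each → 9
  3 × C (aromatic): no H
  2 × C (aromatic): 1 H each → 2
  1 × C: 2 H
  1 × N (aromatic): no H
  1 × O: no H
  Total hydrogens = 13.

13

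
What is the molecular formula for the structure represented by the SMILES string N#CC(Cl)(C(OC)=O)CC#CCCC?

C10H12ClNO2

Heavy atoms from the SMILES: 10 C, 1 Cl, 1 N, 2 O.
Implicit hydrogens by atom environment:
  5 × C: no H
  3 × C: 2 H each → 6
  2 × C: 3 H each → 6
  2 × O: no H
  1 × Cl: no H
  1 × N: no H
  Total hydrogens = 12.
Molecular formula: C10H12ClNO2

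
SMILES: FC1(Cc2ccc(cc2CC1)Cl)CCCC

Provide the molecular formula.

C14H18ClF

Heavy atoms from the SMILES: 14 C, 1 Cl, 1 F.
Implicit hydrogens by atom environment:
  6 × C: 2 H each → 12
  3 × C (aromatic): 1 H each → 3
  3 × C (aromatic): no H
  1 × C: 3 H
  1 × C: no H
  1 × Cl: no H
  1 × F: no H
  Total hydrogens = 18.
Molecular formula: C14H18ClF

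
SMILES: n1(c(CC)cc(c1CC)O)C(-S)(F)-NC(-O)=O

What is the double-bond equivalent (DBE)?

Molecular formula from the SMILES: C10H15FN2O3S.
DoU = (2C + 2 + N − H − X)/2 = (2·10 + 2 + 2 − 15 − 1)/2 = 8/2 = 4.
(Structurally: 1 ring(s) + 3 π bond(s) = 4.)

4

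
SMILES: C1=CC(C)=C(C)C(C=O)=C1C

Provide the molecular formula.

Heavy atoms from the SMILES: 10 C, 1 O.
Implicit hydrogens by atom environment:
  4 × C (aromatic): no H
  3 × C: 3 H each → 9
  2 × C (aromatic): 1 H each → 2
  1 × C: 1 H
  1 × O: no H
  Total hydrogens = 12.
Molecular formula: C10H12O

C10H12O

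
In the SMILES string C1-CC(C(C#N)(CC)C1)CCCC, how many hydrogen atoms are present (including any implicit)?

Hydrogens are implicit in SMILES; fill each atom to its normal valence:
  7 × C: 2 H each → 14
  2 × C: 3 H each → 6
  2 × C: no H
  1 × C: 1 H
  1 × N: no H
  Total hydrogens = 21.

21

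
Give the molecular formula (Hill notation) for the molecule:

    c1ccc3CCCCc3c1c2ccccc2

Heavy atoms from the SMILES: 16 C.
Implicit hydrogens by atom environment:
  8 × C (aromatic): 1 H each → 8
  4 × C: 2 H each → 8
  4 × C (aromatic): no H
  Total hydrogens = 16.
Molecular formula: C16H16

C16H16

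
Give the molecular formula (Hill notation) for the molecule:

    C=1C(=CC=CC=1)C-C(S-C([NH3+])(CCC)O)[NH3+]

Heavy atoms from the SMILES: 12 C, 2 N, 1 O, 1 S.
Implicit hydrogens by atom environment:
  5 × C (aromatic): 1 H each → 5
  3 × C: 2 H each → 6
  2 × N (charge +1): 3 H each → 6
  1 × C: 3 H
  1 × C: 1 H
  1 × C: no H
  1 × C (aromatic): no H
  1 × O: 1 H
  1 × S: no H
  Total hydrogens = 22.
Net charge +2.
Molecular formula: [C12H22N2OS]2+

[C12H22N2OS]2+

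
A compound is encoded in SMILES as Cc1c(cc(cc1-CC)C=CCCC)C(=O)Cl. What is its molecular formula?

Heavy atoms from the SMILES: 15 C, 1 Cl, 1 O.
Implicit hydrogens by atom environment:
  4 × C (aromatic): no H
  3 × C: 3 H each → 9
  3 × C: 2 H each → 6
  2 × C (aromatic): 1 H each → 2
  2 × C: 1 H each → 2
  1 × C: no H
  1 × Cl: no H
  1 × O: no H
  Total hydrogens = 19.
Molecular formula: C15H19ClO

C15H19ClO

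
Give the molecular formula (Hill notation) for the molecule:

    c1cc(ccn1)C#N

C6H4N2

Heavy atoms from the SMILES: 6 C, 2 N.
Implicit hydrogens by atom environment:
  4 × C (aromatic): 1 H each → 4
  1 × C (aromatic): no H
  1 × C: no H
  1 × N (aromatic): no H
  1 × N: no H
  Total hydrogens = 4.
Molecular formula: C6H4N2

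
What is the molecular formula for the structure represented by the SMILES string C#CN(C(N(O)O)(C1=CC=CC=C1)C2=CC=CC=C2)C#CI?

Heavy atoms from the SMILES: 17 C, 1 I, 2 N, 2 O.
Implicit hydrogens by atom environment:
  10 × C (aromatic): 1 H each → 10
  4 × C: no H
  2 × C (aromatic): no H
  2 × N: no H
  2 × O: 1 H each → 2
  1 × C: 1 H
  1 × I: no H
  Total hydrogens = 13.
Molecular formula: C17H13IN2O2

C17H13IN2O2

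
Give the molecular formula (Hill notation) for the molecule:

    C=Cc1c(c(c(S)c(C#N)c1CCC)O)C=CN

Heavy atoms from the SMILES: 14 C, 2 N, 1 O, 1 S.
Implicit hydrogens by atom environment:
  6 × C (aromatic): no H
  3 × C: 2 H each → 6
  3 × C: 1 H each → 3
  1 × C: 3 H
  1 × C: no H
  1 × N: 2 H
  1 × N: no H
  1 × O: 1 H
  1 × S: 1 H
  Total hydrogens = 16.
Molecular formula: C14H16N2OS

C14H16N2OS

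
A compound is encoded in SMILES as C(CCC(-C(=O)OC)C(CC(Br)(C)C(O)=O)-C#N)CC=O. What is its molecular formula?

C14H20BrNO5

Heavy atoms from the SMILES: 1 Br, 14 C, 1 N, 5 O.
Implicit hydrogens by atom environment:
  5 × C: 2 H each → 10
  4 × C: no H
  4 × O: no H
  3 × C: 1 H each → 3
  2 × C: 3 H each → 6
  1 × Br: no H
  1 × N: no H
  1 × O: 1 H
  Total hydrogens = 20.
Molecular formula: C14H20BrNO5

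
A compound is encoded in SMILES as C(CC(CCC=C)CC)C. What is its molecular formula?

Heavy atoms from the SMILES: 10 C.
Implicit hydrogens by atom environment:
  6 × C: 2 H each → 12
  2 × C: 3 H each → 6
  2 × C: 1 H each → 2
  Total hydrogens = 20.
Molecular formula: C10H20

C10H20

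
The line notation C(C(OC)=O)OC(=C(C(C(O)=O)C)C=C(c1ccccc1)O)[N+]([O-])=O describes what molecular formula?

Heavy atoms from the SMILES: 16 C, 1 N, 8 O.
Implicit hydrogens by atom environment:
  5 × C (aromatic): 1 H each → 5
  5 × C: no H
  5 × O: no H
  2 × C: 3 H each → 6
  2 × C: 1 H each → 2
  2 × O: 1 H each → 2
  1 × C: 2 H
  1 × C (aromatic): no H
  1 × N (charge +1): no H
  1 × O (charge -1): no H
  Total hydrogens = 17.
Molecular formula: C16H17NO8

C16H17NO8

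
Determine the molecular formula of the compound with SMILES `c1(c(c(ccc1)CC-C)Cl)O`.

C9H11ClO

Heavy atoms from the SMILES: 9 C, 1 Cl, 1 O.
Implicit hydrogens by atom environment:
  3 × C (aromatic): 1 H each → 3
  3 × C (aromatic): no H
  2 × C: 2 H each → 4
  1 × C: 3 H
  1 × Cl: no H
  1 × O: 1 H
  Total hydrogens = 11.
Molecular formula: C9H11ClO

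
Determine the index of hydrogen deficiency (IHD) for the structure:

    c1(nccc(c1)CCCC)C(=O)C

Molecular formula from the SMILES: C11H15NO.
DoU = (2C + 2 + N − H − X)/2 = (2·11 + 2 + 1 − 15 − 0)/2 = 10/2 = 5.
(Structurally: 1 ring(s) + 4 π bond(s) = 5.)

5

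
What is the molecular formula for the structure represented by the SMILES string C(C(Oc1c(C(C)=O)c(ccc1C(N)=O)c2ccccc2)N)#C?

C18H16N2O3

Heavy atoms from the SMILES: 18 C, 2 N, 3 O.
Implicit hydrogens by atom environment:
  7 × C (aromatic): 1 H each → 7
  5 × C (aromatic): no H
  3 × C: no H
  3 × O: no H
  2 × C: 1 H each → 2
  2 × N: 2 H each → 4
  1 × C: 3 H
  Total hydrogens = 16.
Molecular formula: C18H16N2O3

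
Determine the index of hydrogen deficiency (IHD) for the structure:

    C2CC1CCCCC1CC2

2

Molecular formula from the SMILES: C10H18.
DoU = (2C + 2 + N − H − X)/2 = (2·10 + 2 + 0 − 18 − 0)/2 = 4/2 = 2.
(Structurally: 2 ring(s) + 0 π bond(s) = 2.)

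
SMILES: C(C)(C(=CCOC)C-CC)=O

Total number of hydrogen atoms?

16

Hydrogens are implicit in SMILES; fill each atom to its normal valence:
  3 × C: 3 H each → 9
  3 × C: 2 H each → 6
  2 × C: no H
  2 × O: no H
  1 × C: 1 H
  Total hydrogens = 16.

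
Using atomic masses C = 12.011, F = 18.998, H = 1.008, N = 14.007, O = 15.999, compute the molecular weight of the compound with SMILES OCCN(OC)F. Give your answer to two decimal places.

Molecular formula: C3H8FNO2.
M = 3×12.011 + 1×18.998 + 8×1.008 + 1×14.007 + 2×15.999 = 109.10 g/mol.

109.10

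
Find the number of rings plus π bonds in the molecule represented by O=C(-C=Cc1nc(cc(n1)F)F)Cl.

6

Molecular formula from the SMILES: C7H3ClF2N2O.
DoU = (2C + 2 + N − H − X)/2 = (2·7 + 2 + 2 − 3 − 3)/2 = 12/2 = 6.
(Structurally: 1 ring(s) + 5 π bond(s) = 6.)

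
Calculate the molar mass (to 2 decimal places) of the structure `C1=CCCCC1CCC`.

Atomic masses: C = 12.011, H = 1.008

124.23

Molecular formula: C9H16.
M = 9×12.011 + 16×1.008 = 124.23 g/mol.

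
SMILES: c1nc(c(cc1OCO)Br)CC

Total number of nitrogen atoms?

1

The symbol for nitrogen appears 1 time in the SMILES.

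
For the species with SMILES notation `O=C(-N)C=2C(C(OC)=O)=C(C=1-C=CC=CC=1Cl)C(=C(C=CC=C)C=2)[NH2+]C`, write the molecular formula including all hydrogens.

C20H20ClN2O3+

Heavy atoms from the SMILES: 20 C, 1 Cl, 2 N, 3 O.
Implicit hydrogens by atom environment:
  7 × C (aromatic): no H
  5 × C (aromatic): 1 H each → 5
  3 × C: 1 H each → 3
  3 × O: no H
  2 × C: 3 H each → 6
  2 × C: no H
  1 × C: 2 H
  1 × Cl: no H
  1 × N: 2 H
  1 × N (charge +1): 2 H
  Total hydrogens = 20.
Net charge +1.
Molecular formula: C20H20ClN2O3+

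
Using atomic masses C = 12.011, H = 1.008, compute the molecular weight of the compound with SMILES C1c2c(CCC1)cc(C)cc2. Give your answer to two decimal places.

Molecular formula: C11H14.
M = 11×12.011 + 14×1.008 = 146.23 g/mol.

146.23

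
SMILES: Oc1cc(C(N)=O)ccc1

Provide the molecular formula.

C7H7NO2

Heavy atoms from the SMILES: 7 C, 1 N, 2 O.
Implicit hydrogens by atom environment:
  4 × C (aromatic): 1 H each → 4
  2 × C (aromatic): no H
  1 × C: no H
  1 × N: 2 H
  1 × O: 1 H
  1 × O: no H
  Total hydrogens = 7.
Molecular formula: C7H7NO2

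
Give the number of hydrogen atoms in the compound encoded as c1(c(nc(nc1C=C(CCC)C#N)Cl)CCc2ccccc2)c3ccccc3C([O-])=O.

Hydrogens are implicit in SMILES; fill each atom to its normal valence:
  9 × C (aromatic): 1 H each → 9
  7 × C (aromatic): no H
  4 × C: 2 H each → 8
  3 × C: no H
  2 × N (aromatic): no H
  1 × C: 3 H
  1 × C: 1 H
  1 × Cl: no H
  1 × N: no H
  1 × O: no H
  1 × O (charge -1): no H
  Total hydrogens = 21.

21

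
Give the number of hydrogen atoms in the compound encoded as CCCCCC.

Hydrogens are implicit in SMILES; fill each atom to its normal valence:
  4 × C: 2 H each → 8
  2 × C: 3 H each → 6
  Total hydrogens = 14.

14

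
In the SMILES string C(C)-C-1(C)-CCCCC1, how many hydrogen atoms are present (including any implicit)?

Hydrogens are implicit in SMILES; fill each atom to its normal valence:
  6 × C: 2 H each → 12
  2 × C: 3 H each → 6
  1 × C: no H
  Total hydrogens = 18.

18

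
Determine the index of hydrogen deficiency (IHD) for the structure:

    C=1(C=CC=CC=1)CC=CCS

Molecular formula from the SMILES: C10H12S.
DoU = (2C + 2 + N − H − X)/2 = (2·10 + 2 + 0 − 12 − 0)/2 = 10/2 = 5.
(Structurally: 1 ring(s) + 4 π bond(s) = 5.)

5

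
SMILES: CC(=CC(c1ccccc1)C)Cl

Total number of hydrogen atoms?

13

Hydrogens are implicit in SMILES; fill each atom to its normal valence:
  5 × C (aromatic): 1 H each → 5
  2 × C: 3 H each → 6
  2 × C: 1 H each → 2
  1 × C: no H
  1 × C (aromatic): no H
  1 × Cl: no H
  Total hydrogens = 13.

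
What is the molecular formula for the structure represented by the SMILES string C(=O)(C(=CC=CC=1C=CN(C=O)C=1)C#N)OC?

C12H10N2O3

Heavy atoms from the SMILES: 12 C, 2 N, 3 O.
Implicit hydrogens by atom environment:
  4 × C: 1 H each → 4
  3 × C (aromatic): 1 H each → 3
  3 × C: no H
  3 × O: no H
  1 × C: 3 H
  1 × C (aromatic): no H
  1 × N (aromatic): no H
  1 × N: no H
  Total hydrogens = 10.
Molecular formula: C12H10N2O3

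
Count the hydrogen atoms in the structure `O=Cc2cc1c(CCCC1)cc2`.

Hydrogens are implicit in SMILES; fill each atom to its normal valence:
  4 × C: 2 H each → 8
  3 × C (aromatic): 1 H each → 3
  3 × C (aromatic): no H
  1 × C: 1 H
  1 × O: no H
  Total hydrogens = 12.

12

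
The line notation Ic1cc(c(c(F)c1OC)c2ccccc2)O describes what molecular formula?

Heavy atoms from the SMILES: 13 C, 1 F, 1 I, 2 O.
Implicit hydrogens by atom environment:
  6 × C (aromatic): 1 H each → 6
  6 × C (aromatic): no H
  1 × C: 3 H
  1 × F: no H
  1 × I: no H
  1 × O: 1 H
  1 × O: no H
  Total hydrogens = 10.
Molecular formula: C13H10FIO2

C13H10FIO2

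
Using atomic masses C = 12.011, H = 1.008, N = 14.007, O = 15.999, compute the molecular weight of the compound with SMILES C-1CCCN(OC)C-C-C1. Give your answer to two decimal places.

Molecular formula: C8H17NO.
M = 8×12.011 + 17×1.008 + 1×14.007 + 1×15.999 = 143.23 g/mol.

143.23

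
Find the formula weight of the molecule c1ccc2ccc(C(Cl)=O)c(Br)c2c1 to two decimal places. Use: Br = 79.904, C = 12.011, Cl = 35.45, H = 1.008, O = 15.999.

Molecular formula: C11H6BrClO.
M = 1×79.904 + 11×12.011 + 1×35.45 + 6×1.008 + 1×15.999 = 269.52 g/mol.

269.52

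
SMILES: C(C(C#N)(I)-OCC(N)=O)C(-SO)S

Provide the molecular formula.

C6H9IN2O3S2

Heavy atoms from the SMILES: 6 C, 1 I, 2 N, 3 O, 2 S.
Implicit hydrogens by atom environment:
  3 × C: no H
  2 × C: 2 H each → 4
  2 × O: no H
  1 × C: 1 H
  1 × I: no H
  1 × N: 2 H
  1 × N: no H
  1 × O: 1 H
  1 × S: 1 H
  1 × S: no H
  Total hydrogens = 9.
Molecular formula: C6H9IN2O3S2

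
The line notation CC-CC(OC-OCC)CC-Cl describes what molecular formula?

C9H19ClO2

Heavy atoms from the SMILES: 9 C, 1 Cl, 2 O.
Implicit hydrogens by atom environment:
  6 × C: 2 H each → 12
  2 × C: 3 H each → 6
  2 × O: no H
  1 × C: 1 H
  1 × Cl: no H
  Total hydrogens = 19.
Molecular formula: C9H19ClO2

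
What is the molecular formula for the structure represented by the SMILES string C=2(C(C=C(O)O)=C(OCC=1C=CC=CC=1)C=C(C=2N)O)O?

Heavy atoms from the SMILES: 15 C, 1 N, 5 O.
Implicit hydrogens by atom environment:
  6 × C (aromatic): 1 H each → 6
  6 × C (aromatic): no H
  4 × O: 1 H each → 4
  1 × C: 2 H
  1 × C: 1 H
  1 × C: no H
  1 × N: 2 H
  1 × O: no H
  Total hydrogens = 15.
Molecular formula: C15H15NO5

C15H15NO5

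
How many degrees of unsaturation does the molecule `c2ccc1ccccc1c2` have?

Molecular formula from the SMILES: C10H8.
DoU = (2C + 2 + N − H − X)/2 = (2·10 + 2 + 0 − 8 − 0)/2 = 14/2 = 7.
(Structurally: 2 ring(s) + 5 π bond(s) = 7.)

7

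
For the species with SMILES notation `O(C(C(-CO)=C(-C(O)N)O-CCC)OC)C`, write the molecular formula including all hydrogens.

C10H21NO5

Heavy atoms from the SMILES: 10 C, 1 N, 5 O.
Implicit hydrogens by atom environment:
  3 × C: 3 H each → 9
  3 × C: 2 H each → 6
  3 × O: no H
  2 × C: 1 H each → 2
  2 × C: no H
  2 × O: 1 H each → 2
  1 × N: 2 H
  Total hydrogens = 21.
Molecular formula: C10H21NO5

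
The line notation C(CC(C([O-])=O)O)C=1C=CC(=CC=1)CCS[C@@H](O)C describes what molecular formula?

C14H19O4S-

Heavy atoms from the SMILES: 14 C, 4 O, 1 S.
Implicit hydrogens by atom environment:
  4 × C: 2 H each → 8
  4 × C (aromatic): 1 H each → 4
  2 × C: 1 H each → 2
  2 × C (aromatic): no H
  2 × O: 1 H each → 2
  1 × C: 3 H
  1 × C: no H
  1 × O: no H
  1 × O (charge -1): no H
  1 × S: no H
  Total hydrogens = 19.
Net charge -1.
Molecular formula: C14H19O4S-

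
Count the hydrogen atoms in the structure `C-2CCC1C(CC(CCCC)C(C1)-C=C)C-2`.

28

Hydrogens are implicit in SMILES; fill each atom to its normal valence:
  10 × C: 2 H each → 20
  5 × C: 1 H each → 5
  1 × C: 3 H
  Total hydrogens = 28.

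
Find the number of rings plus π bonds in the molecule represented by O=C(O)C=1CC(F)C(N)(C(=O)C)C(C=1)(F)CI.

Molecular formula from the SMILES: C10H12F2INO3.
DoU = (2C + 2 + N − H − X)/2 = (2·10 + 2 + 1 − 12 − 3)/2 = 8/2 = 4.
(Structurally: 1 ring(s) + 3 π bond(s) = 4.)

4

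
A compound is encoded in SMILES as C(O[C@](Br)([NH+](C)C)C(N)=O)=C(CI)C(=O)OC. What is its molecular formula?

Heavy atoms from the SMILES: 1 Br, 9 C, 1 I, 2 N, 4 O.
Implicit hydrogens by atom environment:
  4 × C: no H
  4 × O: no H
  3 × C: 3 H each → 9
  1 × Br: no H
  1 × C: 2 H
  1 × C: 1 H
  1 × I: no H
  1 × N: 2 H
  1 × N (charge +1): 1 H
  Total hydrogens = 15.
Net charge +1.
Molecular formula: C9H15BrIN2O4+

C9H15BrIN2O4+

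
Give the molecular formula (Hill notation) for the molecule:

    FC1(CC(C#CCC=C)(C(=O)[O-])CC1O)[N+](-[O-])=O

C11H11FNO5-

Heavy atoms from the SMILES: 11 C, 1 F, 1 N, 5 O.
Implicit hydrogens by atom environment:
  5 × C: no H
  4 × C: 2 H each → 8
  2 × C: 1 H each → 2
  2 × O: no H
  2 × O (charge -1): no H
  1 × F: no H
  1 × N (charge +1): no H
  1 × O: 1 H
  Total hydrogens = 11.
Net charge -1.
Molecular formula: C11H11FNO5-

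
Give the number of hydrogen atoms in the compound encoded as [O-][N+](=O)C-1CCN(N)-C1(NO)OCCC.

16

Hydrogens are implicit in SMILES; fill each atom to its normal valence:
  4 × C: 2 H each → 8
  2 × O: no H
  1 × C: 3 H
  1 × C: 1 H
  1 × C: no H
  1 × N: 2 H
  1 × N: 1 H
  1 × N: no H
  1 × N (charge +1): no H
  1 × O: 1 H
  1 × O (charge -1): no H
  Total hydrogens = 16.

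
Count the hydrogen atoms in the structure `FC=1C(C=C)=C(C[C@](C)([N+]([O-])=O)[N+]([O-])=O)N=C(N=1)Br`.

Hydrogens are implicit in SMILES; fill each atom to its normal valence:
  4 × C (aromatic): no H
  2 × C: 2 H each → 4
  2 × N (aromatic): no H
  2 × N (charge +1): no H
  2 × O: no H
  2 × O (charge -1): no H
  1 × Br: no H
  1 × C: 3 H
  1 × C: 1 H
  1 × C: no H
  1 × F: no H
  Total hydrogens = 8.

8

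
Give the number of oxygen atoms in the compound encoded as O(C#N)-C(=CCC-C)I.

The symbol for oxygen appears 1 time in the SMILES.

1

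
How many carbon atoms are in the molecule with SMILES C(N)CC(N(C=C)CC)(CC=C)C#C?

The symbol for carbon appears 12 times in the SMILES.

12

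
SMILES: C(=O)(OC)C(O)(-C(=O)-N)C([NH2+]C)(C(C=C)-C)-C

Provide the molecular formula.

Heavy atoms from the SMILES: 11 C, 2 N, 4 O.
Implicit hydrogens by atom environment:
  4 × C: 3 H each → 12
  4 × C: no H
  3 × O: no H
  2 × C: 1 H each → 2
  1 × C: 2 H
  1 × N: 2 H
  1 × N (charge +1): 2 H
  1 × O: 1 H
  Total hydrogens = 21.
Net charge +1.
Molecular formula: C11H21N2O4+

C11H21N2O4+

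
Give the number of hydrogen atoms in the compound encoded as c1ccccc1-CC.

Hydrogens are implicit in SMILES; fill each atom to its normal valence:
  5 × C (aromatic): 1 H each → 5
  1 × C: 3 H
  1 × C: 2 H
  1 × C (aromatic): no H
  Total hydrogens = 10.

10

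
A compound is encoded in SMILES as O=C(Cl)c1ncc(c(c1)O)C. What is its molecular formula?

Heavy atoms from the SMILES: 7 C, 1 Cl, 1 N, 2 O.
Implicit hydrogens by atom environment:
  3 × C (aromatic): no H
  2 × C (aromatic): 1 H each → 2
  1 × C: 3 H
  1 × C: no H
  1 × Cl: no H
  1 × N (aromatic): no H
  1 × O: 1 H
  1 × O: no H
  Total hydrogens = 6.
Molecular formula: C7H6ClNO2

C7H6ClNO2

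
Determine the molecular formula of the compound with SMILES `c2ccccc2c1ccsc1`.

Heavy atoms from the SMILES: 10 C, 1 S.
Implicit hydrogens by atom environment:
  8 × C (aromatic): 1 H each → 8
  2 × C (aromatic): no H
  1 × S (aromatic): no H
  Total hydrogens = 8.
Molecular formula: C10H8S

C10H8S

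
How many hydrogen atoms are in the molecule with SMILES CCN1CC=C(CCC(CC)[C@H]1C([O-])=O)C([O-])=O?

Hydrogens are implicit in SMILES; fill each atom to its normal valence:
  5 × C: 2 H each → 10
  3 × C: 1 H each → 3
  3 × C: no H
  2 × C: 3 H each → 6
  2 × O: no H
  2 × O (charge -1): no H
  1 × N: no H
  Total hydrogens = 19.

19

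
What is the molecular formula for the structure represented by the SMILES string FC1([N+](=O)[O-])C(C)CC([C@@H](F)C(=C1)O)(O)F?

Heavy atoms from the SMILES: 8 C, 3 F, 1 N, 4 O.
Implicit hydrogens by atom environment:
  3 × C: 1 H each → 3
  3 × C: no H
  3 × F: no H
  2 × O: 1 H each → 2
  1 × C: 3 H
  1 × C: 2 H
  1 × N (charge +1): no H
  1 × O: no H
  1 × O (charge -1): no H
  Total hydrogens = 10.
Molecular formula: C8H10F3NO4

C8H10F3NO4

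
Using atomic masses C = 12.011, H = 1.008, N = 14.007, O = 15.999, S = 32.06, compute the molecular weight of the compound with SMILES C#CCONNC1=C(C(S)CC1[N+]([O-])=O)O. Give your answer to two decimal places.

245.25

Molecular formula: C8H11N3O4S.
M = 8×12.011 + 11×1.008 + 3×14.007 + 4×15.999 + 1×32.06 = 245.25 g/mol.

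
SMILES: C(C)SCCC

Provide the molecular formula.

Heavy atoms from the SMILES: 5 C, 1 S.
Implicit hydrogens by atom environment:
  3 × C: 2 H each → 6
  2 × C: 3 H each → 6
  1 × S: no H
  Total hydrogens = 12.
Molecular formula: C5H12S

C5H12S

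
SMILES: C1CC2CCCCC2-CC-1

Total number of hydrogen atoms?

18

Hydrogens are implicit in SMILES; fill each atom to its normal valence:
  8 × C: 2 H each → 16
  2 × C: 1 H each → 2
  Total hydrogens = 18.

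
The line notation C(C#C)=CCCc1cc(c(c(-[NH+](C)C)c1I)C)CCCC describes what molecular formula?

Heavy atoms from the SMILES: 19 C, 1 I, 1 N.
Implicit hydrogens by atom environment:
  5 × C: 2 H each → 10
  5 × C (aromatic): no H
  4 × C: 3 H each → 12
  3 × C: 1 H each → 3
  1 × C (aromatic): 1 H
  1 × C: no H
  1 × I: no H
  1 × N (charge +1): 1 H
  Total hydrogens = 27.
Net charge +1.
Molecular formula: C19H27IN+

C19H27IN+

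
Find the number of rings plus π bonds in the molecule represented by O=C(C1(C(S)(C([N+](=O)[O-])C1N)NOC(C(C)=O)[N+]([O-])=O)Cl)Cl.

Molecular formula from the SMILES: C8H10Cl2N4O7S.
DoU = (2C + 2 + N − H − X)/2 = (2·8 + 2 + 4 − 10 − 2)/2 = 10/2 = 5.
(Structurally: 1 ring(s) + 4 π bond(s) = 5.)

5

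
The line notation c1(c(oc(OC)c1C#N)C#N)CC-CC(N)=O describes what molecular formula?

C11H11N3O3

Heavy atoms from the SMILES: 11 C, 3 N, 3 O.
Implicit hydrogens by atom environment:
  4 × C (aromatic): no H
  3 × C: 2 H each → 6
  3 × C: no H
  2 × N: no H
  2 × O: no H
  1 × C: 3 H
  1 × N: 2 H
  1 × O (aromatic): no H
  Total hydrogens = 11.
Molecular formula: C11H11N3O3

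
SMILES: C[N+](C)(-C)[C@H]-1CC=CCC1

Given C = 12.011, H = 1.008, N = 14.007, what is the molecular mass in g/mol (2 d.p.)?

Molecular formula: C9H18N+.
M = 9×12.011 + 18×1.008 + 1×14.007 = 140.25 g/mol.

140.25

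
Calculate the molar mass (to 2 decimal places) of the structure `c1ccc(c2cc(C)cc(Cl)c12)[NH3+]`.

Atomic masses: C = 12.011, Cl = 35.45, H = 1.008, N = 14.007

Molecular formula: C11H11ClN+.
M = 11×12.011 + 1×35.45 + 11×1.008 + 1×14.007 = 192.67 g/mol.

192.67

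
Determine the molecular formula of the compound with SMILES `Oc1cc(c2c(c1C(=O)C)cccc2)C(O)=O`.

Heavy atoms from the SMILES: 13 C, 4 O.
Implicit hydrogens by atom environment:
  5 × C (aromatic): 1 H each → 5
  5 × C (aromatic): no H
  2 × C: no H
  2 × O: 1 H each → 2
  2 × O: no H
  1 × C: 3 H
  Total hydrogens = 10.
Molecular formula: C13H10O4

C13H10O4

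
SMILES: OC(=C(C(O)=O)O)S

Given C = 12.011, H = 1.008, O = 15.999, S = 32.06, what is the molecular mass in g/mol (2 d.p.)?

136.12

Molecular formula: C3H4O4S.
M = 3×12.011 + 4×1.008 + 4×15.999 + 1×32.06 = 136.12 g/mol.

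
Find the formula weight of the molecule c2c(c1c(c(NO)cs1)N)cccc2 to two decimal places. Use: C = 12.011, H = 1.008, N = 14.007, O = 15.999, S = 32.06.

Molecular formula: C10H10N2OS.
M = 10×12.011 + 10×1.008 + 2×14.007 + 1×15.999 + 1×32.06 = 206.26 g/mol.

206.26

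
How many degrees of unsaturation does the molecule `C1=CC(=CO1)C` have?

3

Molecular formula from the SMILES: C5H6O.
DoU = (2C + 2 + N − H − X)/2 = (2·5 + 2 + 0 − 6 − 0)/2 = 6/2 = 3.
(Structurally: 1 ring(s) + 2 π bond(s) = 3.)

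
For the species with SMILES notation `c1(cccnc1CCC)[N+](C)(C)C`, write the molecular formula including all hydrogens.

Heavy atoms from the SMILES: 11 C, 2 N.
Implicit hydrogens by atom environment:
  4 × C: 3 H each → 12
  3 × C (aromatic): 1 H each → 3
  2 × C: 2 H each → 4
  2 × C (aromatic): no H
  1 × N (aromatic): no H
  1 × N (charge +1): no H
  Total hydrogens = 19.
Net charge +1.
Molecular formula: C11H19N2+

C11H19N2+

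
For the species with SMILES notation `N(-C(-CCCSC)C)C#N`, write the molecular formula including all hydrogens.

C7H14N2S

Heavy atoms from the SMILES: 7 C, 2 N, 1 S.
Implicit hydrogens by atom environment:
  3 × C: 2 H each → 6
  2 × C: 3 H each → 6
  1 × C: 1 H
  1 × C: no H
  1 × N: 1 H
  1 × N: no H
  1 × S: no H
  Total hydrogens = 14.
Molecular formula: C7H14N2S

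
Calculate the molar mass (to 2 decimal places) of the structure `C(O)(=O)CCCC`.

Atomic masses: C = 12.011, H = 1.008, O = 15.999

Molecular formula: C5H10O2.
M = 5×12.011 + 10×1.008 + 2×15.999 = 102.13 g/mol.

102.13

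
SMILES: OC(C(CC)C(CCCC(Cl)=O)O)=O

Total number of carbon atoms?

The symbol for carbon appears 9 times in the SMILES. (Cl is a single chlorine, not C + l.)

9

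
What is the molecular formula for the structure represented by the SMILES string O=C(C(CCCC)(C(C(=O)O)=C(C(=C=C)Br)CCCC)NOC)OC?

Heavy atoms from the SMILES: 1 Br, 18 C, 1 N, 5 O.
Implicit hydrogens by atom environment:
  7 × C: 2 H each → 14
  7 × C: no H
  4 × C: 3 H each → 12
  4 × O: no H
  1 × Br: no H
  1 × N: 1 H
  1 × O: 1 H
  Total hydrogens = 28.
Molecular formula: C18H28BrNO5

C18H28BrNO5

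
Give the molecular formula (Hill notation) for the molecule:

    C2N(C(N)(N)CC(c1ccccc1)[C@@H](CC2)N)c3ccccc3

C19H26N4

Heavy atoms from the SMILES: 19 C, 4 N.
Implicit hydrogens by atom environment:
  10 × C (aromatic): 1 H each → 10
  4 × C: 2 H each → 8
  3 × N: 2 H each → 6
  2 × C: 1 H each → 2
  2 × C (aromatic): no H
  1 × C: no H
  1 × N: no H
  Total hydrogens = 26.
Molecular formula: C19H26N4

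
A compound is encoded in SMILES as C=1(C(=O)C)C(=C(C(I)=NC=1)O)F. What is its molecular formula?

C7H5FINO2

Heavy atoms from the SMILES: 7 C, 1 F, 1 I, 1 N, 2 O.
Implicit hydrogens by atom environment:
  4 × C (aromatic): no H
  1 × C: 3 H
  1 × C (aromatic): 1 H
  1 × C: no H
  1 × F: no H
  1 × I: no H
  1 × N (aromatic): no H
  1 × O: 1 H
  1 × O: no H
  Total hydrogens = 5.
Molecular formula: C7H5FINO2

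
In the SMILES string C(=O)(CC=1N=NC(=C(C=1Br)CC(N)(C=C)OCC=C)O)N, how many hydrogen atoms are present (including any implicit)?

17

Hydrogens are implicit in SMILES; fill each atom to its normal valence:
  5 × C: 2 H each → 10
  4 × C (aromatic): no H
  2 × C: 1 H each → 2
  2 × C: no H
  2 × N: 2 H each → 4
  2 × N (aromatic): no H
  2 × O: no H
  1 × Br: no H
  1 × O: 1 H
  Total hydrogens = 17.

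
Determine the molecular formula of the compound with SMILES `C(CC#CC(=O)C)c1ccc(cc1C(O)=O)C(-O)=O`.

Heavy atoms from the SMILES: 14 C, 5 O.
Implicit hydrogens by atom environment:
  5 × C: no H
  3 × C (aromatic): 1 H each → 3
  3 × C (aromatic): no H
  3 × O: no H
  2 × C: 2 H each → 4
  2 × O: 1 H each → 2
  1 × C: 3 H
  Total hydrogens = 12.
Molecular formula: C14H12O5

C14H12O5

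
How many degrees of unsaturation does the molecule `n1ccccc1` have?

4

Molecular formula from the SMILES: C5H5N.
DoU = (2C + 2 + N − H − X)/2 = (2·5 + 2 + 1 − 5 − 0)/2 = 8/2 = 4.
(Structurally: 1 ring(s) + 3 π bond(s) = 4.)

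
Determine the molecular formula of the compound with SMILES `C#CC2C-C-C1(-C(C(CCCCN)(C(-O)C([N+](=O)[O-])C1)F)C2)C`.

C17H27FN2O3

Heavy atoms from the SMILES: 17 C, 1 F, 2 N, 3 O.
Implicit hydrogens by atom environment:
  8 × C: 2 H each → 16
  5 × C: 1 H each → 5
  3 × C: no H
  1 × C: 3 H
  1 × F: no H
  1 × N: 2 H
  1 × N (charge +1): no H
  1 × O: 1 H
  1 × O: no H
  1 × O (charge -1): no H
  Total hydrogens = 27.
Molecular formula: C17H27FN2O3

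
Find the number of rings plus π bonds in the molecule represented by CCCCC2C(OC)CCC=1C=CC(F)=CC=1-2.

Molecular formula from the SMILES: C15H21FO.
DoU = (2C + 2 + N − H − X)/2 = (2·15 + 2 + 0 − 21 − 1)/2 = 10/2 = 5.
(Structurally: 2 ring(s) + 3 π bond(s) = 5.)

5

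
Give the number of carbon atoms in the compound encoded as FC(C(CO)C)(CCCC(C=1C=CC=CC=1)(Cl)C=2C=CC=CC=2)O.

The symbol for carbon appears 20 times in the SMILES. (Cl is a single chlorine, not C + l.)

20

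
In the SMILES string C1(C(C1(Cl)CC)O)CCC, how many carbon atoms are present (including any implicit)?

The symbol for carbon appears 8 times in the SMILES. (Cl is a single chlorine, not C + l.)

8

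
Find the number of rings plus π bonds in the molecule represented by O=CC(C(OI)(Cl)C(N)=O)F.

2

Molecular formula from the SMILES: C4H4ClFINO3.
DoU = (2C + 2 + N − H − X)/2 = (2·4 + 2 + 1 − 4 − 3)/2 = 4/2 = 2.
(Structurally: 0 ring(s) + 2 π bond(s) = 2.)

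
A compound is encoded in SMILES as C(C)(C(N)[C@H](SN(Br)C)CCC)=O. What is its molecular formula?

Heavy atoms from the SMILES: 1 Br, 8 C, 2 N, 1 O, 1 S.
Implicit hydrogens by atom environment:
  3 × C: 3 H each → 9
  2 × C: 2 H each → 4
  2 × C: 1 H each → 2
  1 × Br: no H
  1 × C: no H
  1 × N: 2 H
  1 × N: no H
  1 × O: no H
  1 × S: no H
  Total hydrogens = 17.
Molecular formula: C8H17BrN2OS

C8H17BrN2OS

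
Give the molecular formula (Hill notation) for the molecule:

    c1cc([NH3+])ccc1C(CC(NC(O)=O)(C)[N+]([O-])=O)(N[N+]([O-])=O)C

Heavy atoms from the SMILES: 12 C, 5 N, 6 O.
Implicit hydrogens by atom environment:
  4 × C (aromatic): 1 H each → 4
  3 × C: no H
  3 × O: no H
  2 × C: 3 H each → 6
  2 × C (aromatic): no H
  2 × N: 1 H each → 2
  2 × N (charge +1): no H
  2 × O (charge -1): no H
  1 × C: 2 H
  1 × N (charge +1): 3 H
  1 × O: 1 H
  Total hydrogens = 18.
Net charge +1.
Molecular formula: C12H18N5O6+

C12H18N5O6+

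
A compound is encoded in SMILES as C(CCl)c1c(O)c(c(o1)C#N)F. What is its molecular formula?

C7H5ClFNO2

Heavy atoms from the SMILES: 7 C, 1 Cl, 1 F, 1 N, 2 O.
Implicit hydrogens by atom environment:
  4 × C (aromatic): no H
  2 × C: 2 H each → 4
  1 × C: no H
  1 × Cl: no H
  1 × F: no H
  1 × N: no H
  1 × O: 1 H
  1 × O (aromatic): no H
  Total hydrogens = 5.
Molecular formula: C7H5ClFNO2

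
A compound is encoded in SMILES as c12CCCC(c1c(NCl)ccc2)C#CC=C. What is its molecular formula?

C14H14ClN

Heavy atoms from the SMILES: 14 C, 1 Cl, 1 N.
Implicit hydrogens by atom environment:
  4 × C: 2 H each → 8
  3 × C (aromatic): 1 H each → 3
  3 × C (aromatic): no H
  2 × C: 1 H each → 2
  2 × C: no H
  1 × Cl: no H
  1 × N: 1 H
  Total hydrogens = 14.
Molecular formula: C14H14ClN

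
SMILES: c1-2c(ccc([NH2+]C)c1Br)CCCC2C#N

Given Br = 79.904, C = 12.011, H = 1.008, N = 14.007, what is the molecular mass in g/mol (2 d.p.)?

Molecular formula: C12H14BrN2+.
M = 1×79.904 + 12×12.011 + 14×1.008 + 2×14.007 = 266.16 g/mol.

266.16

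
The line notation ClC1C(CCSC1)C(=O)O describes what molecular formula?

Heavy atoms from the SMILES: 6 C, 1 Cl, 2 O, 1 S.
Implicit hydrogens by atom environment:
  3 × C: 2 H each → 6
  2 × C: 1 H each → 2
  1 × C: no H
  1 × Cl: no H
  1 × O: 1 H
  1 × O: no H
  1 × S: no H
  Total hydrogens = 9.
Molecular formula: C6H9ClO2S

C6H9ClO2S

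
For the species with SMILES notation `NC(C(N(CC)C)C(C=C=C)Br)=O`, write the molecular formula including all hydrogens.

Heavy atoms from the SMILES: 1 Br, 9 C, 2 N, 1 O.
Implicit hydrogens by atom environment:
  3 × C: 1 H each → 3
  2 × C: 3 H each → 6
  2 × C: 2 H each → 4
  2 × C: no H
  1 × Br: no H
  1 × N: 2 H
  1 × N: no H
  1 × O: no H
  Total hydrogens = 15.
Molecular formula: C9H15BrN2O

C9H15BrN2O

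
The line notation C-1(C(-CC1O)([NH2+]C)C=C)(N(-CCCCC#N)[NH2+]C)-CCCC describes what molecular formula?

[C17H34N4O]2+

Heavy atoms from the SMILES: 17 C, 4 N, 1 O.
Implicit hydrogens by atom environment:
  9 × C: 2 H each → 18
  3 × C: 3 H each → 9
  3 × C: no H
  2 × C: 1 H each → 2
  2 × N (charge +1): 2 H each → 4
  2 × N: no H
  1 × O: 1 H
  Total hydrogens = 34.
Net charge +2.
Molecular formula: [C17H34N4O]2+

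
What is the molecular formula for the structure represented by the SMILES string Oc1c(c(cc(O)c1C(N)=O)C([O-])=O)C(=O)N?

Heavy atoms from the SMILES: 9 C, 2 N, 6 O.
Implicit hydrogens by atom environment:
  5 × C (aromatic): no H
  3 × C: no H
  3 × O: no H
  2 × N: 2 H each → 4
  2 × O: 1 H each → 2
  1 × C (aromatic): 1 H
  1 × O (charge -1): no H
  Total hydrogens = 7.
Net charge -1.
Molecular formula: C9H7N2O6-

C9H7N2O6-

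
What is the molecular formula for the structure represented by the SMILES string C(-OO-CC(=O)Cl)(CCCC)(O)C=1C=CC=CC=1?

Heavy atoms from the SMILES: 13 C, 1 Cl, 4 O.
Implicit hydrogens by atom environment:
  5 × C (aromatic): 1 H each → 5
  4 × C: 2 H each → 8
  3 × O: no H
  2 × C: no H
  1 × C: 3 H
  1 × C (aromatic): no H
  1 × Cl: no H
  1 × O: 1 H
  Total hydrogens = 17.
Molecular formula: C13H17ClO4

C13H17ClO4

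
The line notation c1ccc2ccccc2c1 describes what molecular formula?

C10H8

Heavy atoms from the SMILES: 10 C.
Implicit hydrogens by atom environment:
  8 × C (aromatic): 1 H each → 8
  2 × C (aromatic): no H
  Total hydrogens = 8.
Molecular formula: C10H8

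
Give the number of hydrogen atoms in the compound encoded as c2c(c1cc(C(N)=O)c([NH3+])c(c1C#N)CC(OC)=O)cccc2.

Hydrogens are implicit in SMILES; fill each atom to its normal valence:
  6 × C (aromatic): 1 H each → 6
  6 × C (aromatic): no H
  3 × C: no H
  3 × O: no H
  1 × C: 3 H
  1 × C: 2 H
  1 × N (charge +1): 3 H
  1 × N: 2 H
  1 × N: no H
  Total hydrogens = 16.

16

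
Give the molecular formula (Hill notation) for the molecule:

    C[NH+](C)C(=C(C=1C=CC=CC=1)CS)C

Heavy atoms from the SMILES: 12 C, 1 N, 1 S.
Implicit hydrogens by atom environment:
  5 × C (aromatic): 1 H each → 5
  3 × C: 3 H each → 9
  2 × C: no H
  1 × C: 2 H
  1 × C (aromatic): no H
  1 × N (charge +1): 1 H
  1 × S: 1 H
  Total hydrogens = 18.
Net charge +1.
Molecular formula: C12H18NS+

C12H18NS+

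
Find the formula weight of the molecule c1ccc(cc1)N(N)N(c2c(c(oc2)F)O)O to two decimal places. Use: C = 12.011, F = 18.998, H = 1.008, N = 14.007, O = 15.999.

Molecular formula: C10H10FN3O3.
M = 10×12.011 + 1×18.998 + 10×1.008 + 3×14.007 + 3×15.999 = 239.21 g/mol.

239.21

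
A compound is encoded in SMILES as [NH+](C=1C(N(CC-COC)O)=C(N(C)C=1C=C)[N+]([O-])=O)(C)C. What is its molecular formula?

Heavy atoms from the SMILES: 13 C, 4 N, 4 O.
Implicit hydrogens by atom environment:
  4 × C: 3 H each → 12
  4 × C: 2 H each → 8
  4 × C (aromatic): no H
  2 × O: no H
  1 × C: 1 H
  1 × N (charge +1): 1 H
  1 × N (aromatic): no H
  1 × N: no H
  1 × N (charge +1): no H
  1 × O: 1 H
  1 × O (charge -1): no H
  Total hydrogens = 23.
Net charge +1.
Molecular formula: C13H23N4O4+

C13H23N4O4+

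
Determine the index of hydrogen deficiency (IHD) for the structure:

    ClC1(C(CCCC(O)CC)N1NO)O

1

Molecular formula from the SMILES: C8H17ClN2O3.
DoU = (2C + 2 + N − H − X)/2 = (2·8 + 2 + 2 − 17 − 1)/2 = 2/2 = 1.
(Structurally: 1 ring(s) + 0 π bond(s) = 1.)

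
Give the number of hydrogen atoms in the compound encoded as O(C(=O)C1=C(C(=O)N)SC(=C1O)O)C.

7

Hydrogens are implicit in SMILES; fill each atom to its normal valence:
  4 × C (aromatic): no H
  3 × O: no H
  2 × C: no H
  2 × O: 1 H each → 2
  1 × C: 3 H
  1 × N: 2 H
  1 × S (aromatic): no H
  Total hydrogens = 7.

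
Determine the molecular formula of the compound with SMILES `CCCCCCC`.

Heavy atoms from the SMILES: 7 C.
Implicit hydrogens by atom environment:
  5 × C: 2 H each → 10
  2 × C: 3 H each → 6
  Total hydrogens = 16.
Molecular formula: C7H16

C7H16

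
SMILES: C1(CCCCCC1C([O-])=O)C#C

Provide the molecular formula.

C10H13O2-

Heavy atoms from the SMILES: 10 C, 2 O.
Implicit hydrogens by atom environment:
  5 × C: 2 H each → 10
  3 × C: 1 H each → 3
  2 × C: no H
  1 × O: no H
  1 × O (charge -1): no H
  Total hydrogens = 13.
Net charge -1.
Molecular formula: C10H13O2-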